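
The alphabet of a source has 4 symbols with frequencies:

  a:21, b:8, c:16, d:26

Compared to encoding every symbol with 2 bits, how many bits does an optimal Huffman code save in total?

2

Fixed-length: 2 bits × 71 symbols = 142 bits.
Huffman merges:
combine b(8), c(16) → 24
combine a(21), 24 → 45
combine d(26), 45 → 71
Huffman total = 24 + 45 + 71 = 140 bits.
Saving = 142 − 140 = 2 bits.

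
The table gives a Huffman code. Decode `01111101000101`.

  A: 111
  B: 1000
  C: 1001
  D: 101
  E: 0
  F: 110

EAFBD

Read left to right; each codeword is recognised as soon as it completes (prefix code):
  0→E | 111→A | 110→F | 1000→B | 101→D
Decoded message: EAFBD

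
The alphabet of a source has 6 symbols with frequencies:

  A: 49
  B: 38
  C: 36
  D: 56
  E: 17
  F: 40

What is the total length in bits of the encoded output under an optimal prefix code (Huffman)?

603

Merge the two smallest weights repeatedly:
combine E(17), C(36) → 53
combine B(38), F(40) → 78
combine A(49), 53 → 102
combine D(56), 78 → 134
combine 102, 134 → 236
The encoded length is the sum of every internal node's weight: 53 + 78 + 102 + 134 + 236 = 603 bits.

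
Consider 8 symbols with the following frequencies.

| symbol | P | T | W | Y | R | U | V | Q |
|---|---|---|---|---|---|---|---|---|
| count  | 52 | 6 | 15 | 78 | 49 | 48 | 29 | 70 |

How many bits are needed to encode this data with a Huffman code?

Merge the two smallest weights repeatedly:
combine T(6), W(15) → 21
combine 21, V(29) → 50
combine U(48), R(49) → 97
combine 50, P(52) → 102
combine Q(70), Y(78) → 148
combine 97, 102 → 199
combine 148, 199 → 347
Total encoded bits = sum of merged weights = 21 + 50 + 97 + 102 + 148 + 199 + 347 = 964.

964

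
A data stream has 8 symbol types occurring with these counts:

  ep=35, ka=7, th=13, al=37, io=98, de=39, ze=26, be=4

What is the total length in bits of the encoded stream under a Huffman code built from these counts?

Greedily combine the two least-frequent nodes:
be(4) + ka(7) → 11
11 + th(13) → 24
24 + ze(26) → 50
ep(35) + al(37) → 72
de(39) + 50 → 89
72 + 89 → 161
io(98) + 161 → 259
The encoded length is the sum of every internal node's weight: 11 + 24 + 50 + 72 + 89 + 161 + 259 = 666 bits.

666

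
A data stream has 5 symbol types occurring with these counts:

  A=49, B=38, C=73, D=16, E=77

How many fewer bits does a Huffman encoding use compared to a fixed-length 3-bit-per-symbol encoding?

199

Fixed-length: 3 bits × 253 symbols = 759 bits.
Huffman merges:
merge D(16) and B(38): 54
merge A(49) and 54: 103
merge C(73) and E(77): 150
merge 103 and 150: 253
Huffman total = 54 + 103 + 150 + 253 = 560 bits.
Saving = 759 − 560 = 199 bits.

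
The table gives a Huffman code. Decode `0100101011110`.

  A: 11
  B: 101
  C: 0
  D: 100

CDBCAAC

Read left to right; each codeword is recognised as soon as it completes (prefix code):
  0→C | 100→D | 101→B | 0→C | 11→A | 11→A | 0→C
Decoded message: CDBCAAC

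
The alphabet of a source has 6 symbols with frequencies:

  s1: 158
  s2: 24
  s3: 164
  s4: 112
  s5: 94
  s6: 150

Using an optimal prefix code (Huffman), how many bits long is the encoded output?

Build the Huffman tree bottom-up:
combine s2(24), s5(94) → 118
combine s4(112), 118 → 230
combine s6(150), s1(158) → 308
combine s3(164), 230 → 394
combine 308, 394 → 702
The encoded length is the sum of every internal node's weight: 118 + 230 + 308 + 394 + 702 = 1752 bits.

1752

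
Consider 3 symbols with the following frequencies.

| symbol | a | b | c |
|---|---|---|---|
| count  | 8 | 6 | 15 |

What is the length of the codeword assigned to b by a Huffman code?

2

Huffman merges, smallest pair first:
merge b(6) and a(8): 14
merge 14 and c(15): 29
b sits 2 levels below the root, so its codeword is 2 bits.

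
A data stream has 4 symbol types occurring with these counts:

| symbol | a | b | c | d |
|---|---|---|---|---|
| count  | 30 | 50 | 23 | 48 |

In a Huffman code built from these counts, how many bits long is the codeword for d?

2

Build the tree from the bottom:
merge c(23) and a(30): 53
merge d(48) and b(50): 98
merge 53 and 98: 151
d sits 2 levels below the root, so its codeword is 2 bits.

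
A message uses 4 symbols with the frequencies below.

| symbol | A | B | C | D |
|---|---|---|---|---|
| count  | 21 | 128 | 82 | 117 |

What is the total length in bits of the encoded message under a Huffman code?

671

Greedily combine the two least-frequent nodes:
combine A(21), C(82) → 103
combine 103, D(117) → 220
combine B(128), 220 → 348
The encoded length is the sum of every internal node's weight: 103 + 220 + 348 = 671 bits.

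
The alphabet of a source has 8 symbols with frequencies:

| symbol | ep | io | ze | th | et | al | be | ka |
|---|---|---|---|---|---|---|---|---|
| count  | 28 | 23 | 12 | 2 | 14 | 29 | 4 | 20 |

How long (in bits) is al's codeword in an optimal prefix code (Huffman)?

2

Huffman merges, smallest pair first:
combine th(2), be(4) → 6
combine 6, ze(12) → 18
combine et(14), 18 → 32
combine ka(20), io(23) → 43
combine ep(28), al(29) → 57
combine 32, 43 → 75
combine 57, 75 → 132
The subtree containing al is merged 2 times, so code length = 2.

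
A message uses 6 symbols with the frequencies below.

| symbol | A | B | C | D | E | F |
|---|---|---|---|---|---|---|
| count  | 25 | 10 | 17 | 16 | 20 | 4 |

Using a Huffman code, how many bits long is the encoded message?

Greedily combine the two least-frequent nodes:
F(4) + B(10) → 14
14 + D(16) → 30
C(17) + E(20) → 37
A(25) + 30 → 55
37 + 55 → 92
The encoded length is the sum of every internal node's weight: 14 + 30 + 37 + 55 + 92 = 228 bits.

228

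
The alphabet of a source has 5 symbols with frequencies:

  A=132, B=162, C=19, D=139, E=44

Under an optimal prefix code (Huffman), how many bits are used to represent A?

Build the tree from the bottom:
C(19) + E(44) → 63
63 + A(132) → 195
D(139) + B(162) → 301
195 + 301 → 496
A sits 2 levels below the root, so its codeword is 2 bits.

2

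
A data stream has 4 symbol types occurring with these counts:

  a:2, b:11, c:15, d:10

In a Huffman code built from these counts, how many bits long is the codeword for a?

Build the tree from the bottom:
a(2) + d(10) → 12
b(11) + 12 → 23
c(15) + 23 → 38
a's leaf is at depth 3, giving a 3-bit codeword.

3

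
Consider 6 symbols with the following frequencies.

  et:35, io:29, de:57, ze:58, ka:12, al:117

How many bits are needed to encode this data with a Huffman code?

Build the Huffman tree bottom-up:
merge ka(12) and io(29): 41
merge et(35) and 41: 76
merge de(57) and ze(58): 115
merge 76 and 115: 191
merge al(117) and 191: 308
Total encoded bits = sum of merged weights = 41 + 76 + 115 + 191 + 308 = 731.

731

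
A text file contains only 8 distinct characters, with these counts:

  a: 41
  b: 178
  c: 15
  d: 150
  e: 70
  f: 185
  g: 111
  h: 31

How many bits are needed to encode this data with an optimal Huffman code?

Build the Huffman tree bottom-up:
combine c(15), h(31) → 46
combine a(41), 46 → 87
combine e(70), 87 → 157
combine g(111), d(150) → 261
combine 157, b(178) → 335
combine f(185), 261 → 446
combine 335, 446 → 781
Each symbol's bit-cost is frequency × depth; summing gives 2113 bits (equivalently 46 + 87 + 157 + 261 + 335 + 446 + 781).

2113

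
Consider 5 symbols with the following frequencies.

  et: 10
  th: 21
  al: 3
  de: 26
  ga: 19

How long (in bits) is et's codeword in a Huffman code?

3

Build the tree from the bottom:
merge al(3) and et(10): 13
merge 13 and ga(19): 32
merge th(21) and de(26): 47
merge 32 and 47: 79
The subtree containing et is merged 3 times, so code length = 3.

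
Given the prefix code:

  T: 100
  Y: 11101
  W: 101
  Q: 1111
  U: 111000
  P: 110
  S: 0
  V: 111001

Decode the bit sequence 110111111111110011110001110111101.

PQQVUYY

Read left to right; each codeword is recognised as soon as it completes (prefix code):
  110→P | 1111→Q | 1111→Q | 111001→V | 111000→U | 11101→Y | 11101→Y
Decoded message: PQQVUYY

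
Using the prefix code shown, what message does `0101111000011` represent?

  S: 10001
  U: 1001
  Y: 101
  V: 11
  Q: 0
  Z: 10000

Read left to right; each codeword is recognised as soon as it completes (prefix code):
  0→Q | 101→Y | 11→V | 10000→Z | 11→V
Decoded message: QYVZV

QYVZV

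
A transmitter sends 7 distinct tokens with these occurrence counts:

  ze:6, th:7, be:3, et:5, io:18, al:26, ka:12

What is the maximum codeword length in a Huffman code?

Merge the two lowest-weight nodes at each step:
merge be(3) and et(5): 8
merge ze(6) and th(7): 13
merge 8 and ka(12): 20
merge 13 and io(18): 31
merge 20 and al(26): 46
merge 31 and 46: 77
The first pair merged (be, et) ends up deepest, at depth 4.

4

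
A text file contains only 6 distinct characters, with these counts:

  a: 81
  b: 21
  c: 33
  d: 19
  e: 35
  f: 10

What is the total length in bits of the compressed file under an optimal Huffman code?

Build the Huffman tree bottom-up:
merge f(10) and d(19): 29
merge b(21) and 29: 50
merge c(33) and e(35): 68
merge 50 and 68: 118
merge a(81) and 118: 199
Total encoded bits = sum of merged weights = 29 + 50 + 68 + 118 + 199 = 464.

464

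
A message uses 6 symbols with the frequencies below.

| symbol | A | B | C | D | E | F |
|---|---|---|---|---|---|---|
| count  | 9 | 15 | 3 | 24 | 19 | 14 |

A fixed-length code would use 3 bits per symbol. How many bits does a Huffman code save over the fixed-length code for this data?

46

Fixed-length: 3 bits × 84 symbols = 252 bits.
Huffman merges:
combine C(3), A(9) → 12
combine 12, F(14) → 26
combine B(15), E(19) → 34
combine D(24), 26 → 50
combine 34, 50 → 84
Huffman total = 12 + 26 + 34 + 50 + 84 = 206 bits.
Saving = 252 − 206 = 46 bits.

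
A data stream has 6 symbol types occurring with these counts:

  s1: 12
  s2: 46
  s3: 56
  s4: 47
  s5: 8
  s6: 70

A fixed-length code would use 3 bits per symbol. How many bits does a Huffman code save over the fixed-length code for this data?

153

Fixed-length: 3 bits × 239 symbols = 717 bits.
Huffman merges:
s5(8) + s1(12) → 20
20 + s2(46) → 66
s4(47) + s3(56) → 103
66 + s6(70) → 136
103 + 136 → 239
Huffman total = 20 + 66 + 103 + 136 + 239 = 564 bits.
Saving = 717 − 564 = 153 bits.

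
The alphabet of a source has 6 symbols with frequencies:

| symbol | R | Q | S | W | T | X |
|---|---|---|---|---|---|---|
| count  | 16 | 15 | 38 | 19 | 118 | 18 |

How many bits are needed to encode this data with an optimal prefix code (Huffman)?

Greedily combine the two least-frequent nodes:
combine Q(15), R(16) → 31
combine X(18), W(19) → 37
combine 31, 37 → 68
combine S(38), 68 → 106
combine 106, T(118) → 224
The encoded length is the sum of every internal node's weight: 31 + 37 + 68 + 106 + 224 = 466 bits.

466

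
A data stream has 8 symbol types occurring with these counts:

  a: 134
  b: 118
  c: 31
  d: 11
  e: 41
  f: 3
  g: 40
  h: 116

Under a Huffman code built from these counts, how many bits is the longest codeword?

Merge the two lowest-weight nodes at each step:
merge f(3) and d(11): 14
merge 14 and c(31): 45
merge g(40) and e(41): 81
merge 45 and 81: 126
merge h(116) and b(118): 234
merge 126 and a(134): 260
merge 234 and 260: 494
The rarest symbols sit at the bottom; the longest codeword is 5 bits.

5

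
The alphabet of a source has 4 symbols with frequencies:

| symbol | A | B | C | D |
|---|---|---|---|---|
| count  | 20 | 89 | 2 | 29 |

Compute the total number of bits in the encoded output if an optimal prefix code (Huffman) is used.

Greedily combine the two least-frequent nodes:
combine C(2), A(20) → 22
combine 22, D(29) → 51
combine 51, B(89) → 140
Total encoded bits = sum of merged weights = 22 + 51 + 140 = 213.

213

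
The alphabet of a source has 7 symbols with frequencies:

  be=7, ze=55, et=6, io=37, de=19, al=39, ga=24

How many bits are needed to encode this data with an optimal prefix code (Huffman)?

Greedily combine the two least-frequent nodes:
merge et(6) and be(7): 13
merge 13 and de(19): 32
merge ga(24) and 32: 56
merge io(37) and al(39): 76
merge ze(55) and 56: 111
merge 76 and 111: 187
The encoded length is the sum of every internal node's weight: 13 + 32 + 56 + 76 + 111 + 187 = 475 bits.

475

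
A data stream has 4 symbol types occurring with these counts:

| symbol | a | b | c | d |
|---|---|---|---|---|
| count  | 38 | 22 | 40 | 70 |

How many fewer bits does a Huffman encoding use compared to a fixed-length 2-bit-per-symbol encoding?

Fixed-length: 2 bits × 170 symbols = 340 bits.
Huffman merges:
combine b(22), a(38) → 60
combine c(40), 60 → 100
combine d(70), 100 → 170
Huffman total = 60 + 100 + 170 = 330 bits.
Saving = 340 − 330 = 10 bits.

10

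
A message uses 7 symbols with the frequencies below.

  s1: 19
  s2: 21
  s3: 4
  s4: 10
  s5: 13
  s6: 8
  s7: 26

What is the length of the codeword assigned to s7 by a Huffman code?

2

Build the tree from the bottom:
s3(4) + s6(8) → 12
s4(10) + 12 → 22
s5(13) + s1(19) → 32
s2(21) + 22 → 43
s7(26) + 32 → 58
43 + 58 → 101
s7's leaf is at depth 2, giving a 2-bit codeword.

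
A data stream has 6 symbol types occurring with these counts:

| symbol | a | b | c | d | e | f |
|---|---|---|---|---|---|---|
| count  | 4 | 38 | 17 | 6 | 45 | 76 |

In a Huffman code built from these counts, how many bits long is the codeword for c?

Huffman merges, smallest pair first:
a(4) + d(6) → 10
10 + c(17) → 27
27 + b(38) → 65
e(45) + 65 → 110
f(76) + 110 → 186
The subtree containing c is merged 4 times, so code length = 4.

4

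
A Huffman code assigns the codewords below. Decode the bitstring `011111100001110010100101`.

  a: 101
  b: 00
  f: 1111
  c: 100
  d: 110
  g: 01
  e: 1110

Read left to right; each codeword is recognised as soon as it completes (prefix code):
  01→g | 1111→f | 100→c | 00→b | 1110→e | 01→g | 01→g | 00→b | 101→a
Decoded message: gfcbeggba

gfcbeggba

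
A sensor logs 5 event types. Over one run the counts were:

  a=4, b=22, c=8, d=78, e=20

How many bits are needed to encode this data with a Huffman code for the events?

230

Greedily combine the two least-frequent nodes:
merge a(4) and c(8): 12
merge 12 and e(20): 32
merge b(22) and 32: 54
merge 54 and d(78): 132
Total encoded bits = sum of merged weights = 12 + 32 + 54 + 132 = 230.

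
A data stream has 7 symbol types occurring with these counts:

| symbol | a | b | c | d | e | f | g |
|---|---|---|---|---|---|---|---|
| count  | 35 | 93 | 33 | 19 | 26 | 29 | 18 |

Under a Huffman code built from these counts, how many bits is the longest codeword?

Merge the two lowest-weight nodes at each step:
merge g(18) and d(19): 37
merge e(26) and f(29): 55
merge c(33) and a(35): 68
merge 37 and 55: 92
merge 68 and 92: 160
merge b(93) and 160: 253
The first pair merged (g, d) ends up deepest, at depth 4.

4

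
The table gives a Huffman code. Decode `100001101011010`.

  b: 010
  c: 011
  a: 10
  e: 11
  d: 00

adcbeb

Read left to right; each codeword is recognised as soon as it completes (prefix code):
  10→a | 00→d | 011→c | 010→b | 11→e | 010→b
Decoded message: adcbeb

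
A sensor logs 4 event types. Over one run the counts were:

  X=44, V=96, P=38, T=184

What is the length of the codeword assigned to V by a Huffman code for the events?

2

Build the tree from the bottom:
merge P(38) and X(44): 82
merge 82 and V(96): 178
merge 178 and T(184): 362
The subtree containing V is merged 2 times, so code length = 2.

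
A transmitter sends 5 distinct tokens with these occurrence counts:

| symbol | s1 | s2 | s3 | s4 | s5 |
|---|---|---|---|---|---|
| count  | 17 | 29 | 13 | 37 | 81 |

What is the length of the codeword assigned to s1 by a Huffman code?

Huffman merges, smallest pair first:
combine s3(13), s1(17) → 30
combine s2(29), 30 → 59
combine s4(37), 59 → 96
combine s5(81), 96 → 177
s1's leaf is at depth 4, giving a 4-bit codeword.

4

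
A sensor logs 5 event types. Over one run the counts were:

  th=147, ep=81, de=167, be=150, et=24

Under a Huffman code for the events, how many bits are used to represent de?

2

Build the tree from the bottom:
et(24) + ep(81) → 105
105 + th(147) → 252
be(150) + de(167) → 317
252 + 317 → 569
The subtree containing de is merged 2 times, so code length = 2.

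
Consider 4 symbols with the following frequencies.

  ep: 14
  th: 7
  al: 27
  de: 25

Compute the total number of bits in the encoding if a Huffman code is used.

Greedily combine the two least-frequent nodes:
merge th(7) and ep(14): 21
merge 21 and de(25): 46
merge al(27) and 46: 73
Each symbol's bit-cost is frequency × depth; summing gives 140 bits (equivalently 21 + 46 + 73).

140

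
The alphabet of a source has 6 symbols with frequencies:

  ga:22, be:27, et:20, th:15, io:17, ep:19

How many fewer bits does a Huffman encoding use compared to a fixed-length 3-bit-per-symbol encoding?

Fixed-length: 3 bits × 120 symbols = 360 bits.
Huffman merges:
combine th(15), io(17) → 32
combine ep(19), et(20) → 39
combine ga(22), be(27) → 49
combine 32, 39 → 71
combine 49, 71 → 120
Huffman total = 32 + 39 + 49 + 71 + 120 = 311 bits.
Saving = 360 − 311 = 49 bits.

49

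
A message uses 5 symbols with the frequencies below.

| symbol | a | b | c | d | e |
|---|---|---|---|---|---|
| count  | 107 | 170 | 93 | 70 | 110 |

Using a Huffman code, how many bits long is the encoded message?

Build the Huffman tree bottom-up:
d(70) + c(93) → 163
a(107) + e(110) → 217
163 + b(170) → 333
217 + 333 → 550
Total encoded bits = sum of merged weights = 163 + 217 + 333 + 550 = 1263.

1263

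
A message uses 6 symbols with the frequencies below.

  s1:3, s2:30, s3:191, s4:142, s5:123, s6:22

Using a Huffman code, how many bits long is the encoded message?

Greedily combine the two least-frequent nodes:
combine s1(3), s6(22) → 25
combine 25, s2(30) → 55
combine 55, s5(123) → 178
combine s4(142), 178 → 320
combine s3(191), 320 → 511
The encoded length is the sum of every internal node's weight: 25 + 55 + 178 + 320 + 511 = 1089 bits.

1089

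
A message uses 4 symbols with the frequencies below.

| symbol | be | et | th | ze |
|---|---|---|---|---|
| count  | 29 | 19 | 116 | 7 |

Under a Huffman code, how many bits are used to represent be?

2

Repeatedly merge the two smallest:
merge ze(7) and et(19): 26
merge 26 and be(29): 55
merge 55 and th(116): 171
be sits 2 levels below the root, so its codeword is 2 bits.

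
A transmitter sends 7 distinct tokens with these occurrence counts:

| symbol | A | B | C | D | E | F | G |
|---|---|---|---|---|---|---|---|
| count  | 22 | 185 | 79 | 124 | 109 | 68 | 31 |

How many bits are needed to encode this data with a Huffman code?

Merge the two smallest weights repeatedly:
combine A(22), G(31) → 53
combine 53, F(68) → 121
combine C(79), E(109) → 188
combine 121, D(124) → 245
combine B(185), 188 → 373
combine 245, 373 → 618
Each symbol's bit-cost is frequency × depth; summing gives 1598 bits (equivalently 53 + 121 + 188 + 245 + 373 + 618).

1598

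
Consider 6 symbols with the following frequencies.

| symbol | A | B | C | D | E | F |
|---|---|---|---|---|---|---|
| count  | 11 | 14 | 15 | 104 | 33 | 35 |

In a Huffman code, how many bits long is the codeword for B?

Huffman merges, smallest pair first:
A(11) + B(14) → 25
C(15) + 25 → 40
E(33) + F(35) → 68
40 + 68 → 108
D(104) + 108 → 212
The subtree containing B is merged 4 times, so code length = 4.

4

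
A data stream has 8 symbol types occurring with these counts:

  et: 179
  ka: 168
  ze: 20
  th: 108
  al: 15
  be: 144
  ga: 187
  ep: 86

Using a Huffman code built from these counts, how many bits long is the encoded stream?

2511

Merge the two smallest weights repeatedly:
merge al(15) and ze(20): 35
merge 35 and ep(86): 121
merge th(108) and 121: 229
merge be(144) and ka(168): 312
merge et(179) and ga(187): 366
merge 229 and 312: 541
merge 366 and 541: 907
The encoded length is the sum of every internal node's weight: 35 + 121 + 229 + 312 + 366 + 541 + 907 = 2511 bits.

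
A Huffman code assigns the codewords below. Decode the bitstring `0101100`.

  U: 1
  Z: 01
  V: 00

ZZUV

Read left to right; each codeword is recognised as soon as it completes (prefix code):
  01→Z | 01→Z | 1→U | 00→V
Decoded message: ZZUV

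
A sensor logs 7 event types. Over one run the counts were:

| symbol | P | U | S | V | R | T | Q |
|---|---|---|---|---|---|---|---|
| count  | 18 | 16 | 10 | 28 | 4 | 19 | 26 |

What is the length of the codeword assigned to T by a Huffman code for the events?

3

Repeatedly merge the two smallest:
R(4) + S(10) → 14
14 + U(16) → 30
P(18) + T(19) → 37
Q(26) + V(28) → 54
30 + 37 → 67
54 + 67 → 121
T sits 3 levels below the root, so its codeword is 3 bits.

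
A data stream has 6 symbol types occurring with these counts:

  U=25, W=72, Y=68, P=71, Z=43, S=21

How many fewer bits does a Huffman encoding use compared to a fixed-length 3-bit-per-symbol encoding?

165

Fixed-length: 3 bits × 300 symbols = 900 bits.
Huffman merges:
S(21) + U(25) → 46
Z(43) + 46 → 89
Y(68) + P(71) → 139
W(72) + 89 → 161
139 + 161 → 300
Huffman total = 46 + 89 + 139 + 161 + 300 = 735 bits.
Saving = 900 − 735 = 165 bits.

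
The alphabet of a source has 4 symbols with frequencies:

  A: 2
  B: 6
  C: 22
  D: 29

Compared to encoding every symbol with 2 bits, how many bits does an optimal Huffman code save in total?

Fixed-length: 2 bits × 59 symbols = 118 bits.
Huffman merges:
combine A(2), B(6) → 8
combine 8, C(22) → 30
combine D(29), 30 → 59
Huffman total = 8 + 30 + 59 = 97 bits.
Saving = 118 − 97 = 21 bits.

21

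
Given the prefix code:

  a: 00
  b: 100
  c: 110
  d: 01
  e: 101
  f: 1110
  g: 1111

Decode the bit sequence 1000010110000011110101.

baebadfe

Read left to right; each codeword is recognised as soon as it completes (prefix code):
  100→b | 00→a | 101→e | 100→b | 00→a | 01→d | 1110→f | 101→e
Decoded message: baebadfe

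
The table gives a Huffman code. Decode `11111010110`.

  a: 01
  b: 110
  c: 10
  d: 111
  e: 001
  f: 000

Read left to right; each codeword is recognised as soon as it completes (prefix code):
  111→d | 110→b | 10→c | 110→b
Decoded message: dbcb

dbcb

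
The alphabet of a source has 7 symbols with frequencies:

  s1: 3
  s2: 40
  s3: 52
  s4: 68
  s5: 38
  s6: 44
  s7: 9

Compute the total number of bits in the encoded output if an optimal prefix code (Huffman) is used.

654

Build the Huffman tree bottom-up:
merge s1(3) and s7(9): 12
merge 12 and s5(38): 50
merge s2(40) and s6(44): 84
merge 50 and s3(52): 102
merge s4(68) and 84: 152
merge 102 and 152: 254
The encoded length is the sum of every internal node's weight: 12 + 50 + 84 + 102 + 152 + 254 = 654 bits.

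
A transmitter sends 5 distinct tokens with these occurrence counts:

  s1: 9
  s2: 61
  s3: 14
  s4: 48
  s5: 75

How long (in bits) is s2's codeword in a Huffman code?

2

Huffman merges, smallest pair first:
combine s1(9), s3(14) → 23
combine 23, s4(48) → 71
combine s2(61), 71 → 132
combine s5(75), 132 → 207
s2's leaf is at depth 2, giving a 2-bit codeword.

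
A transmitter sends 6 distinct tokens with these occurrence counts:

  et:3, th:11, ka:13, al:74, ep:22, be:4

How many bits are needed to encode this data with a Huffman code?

Greedily combine the two least-frequent nodes:
merge et(3) and be(4): 7
merge 7 and th(11): 18
merge ka(13) and 18: 31
merge ep(22) and 31: 53
merge 53 and al(74): 127
Each symbol's bit-cost is frequency × depth; summing gives 236 bits (equivalently 7 + 18 + 31 + 53 + 127).

236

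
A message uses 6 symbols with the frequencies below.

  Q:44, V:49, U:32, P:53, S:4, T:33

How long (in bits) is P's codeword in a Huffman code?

Repeatedly merge the two smallest:
merge S(4) and U(32): 36
merge T(33) and 36: 69
merge Q(44) and V(49): 93
merge P(53) and 69: 122
merge 93 and 122: 215
P's leaf is at depth 2, giving a 2-bit codeword.

2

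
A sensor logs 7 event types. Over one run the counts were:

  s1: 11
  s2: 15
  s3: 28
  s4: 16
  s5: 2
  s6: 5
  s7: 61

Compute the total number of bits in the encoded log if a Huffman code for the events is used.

317

Build the Huffman tree bottom-up:
combine s5(2), s6(5) → 7
combine 7, s1(11) → 18
combine s2(15), s4(16) → 31
combine 18, s3(28) → 46
combine 31, 46 → 77
combine s7(61), 77 → 138
Each symbol's bit-cost is frequency × depth; summing gives 317 bits (equivalently 7 + 18 + 31 + 46 + 77 + 138).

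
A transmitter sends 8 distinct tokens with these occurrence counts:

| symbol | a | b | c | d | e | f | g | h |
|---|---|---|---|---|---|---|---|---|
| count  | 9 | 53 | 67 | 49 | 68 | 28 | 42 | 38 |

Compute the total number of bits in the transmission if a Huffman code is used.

1031

Greedily combine the two least-frequent nodes:
combine a(9), f(28) → 37
combine 37, h(38) → 75
combine g(42), d(49) → 91
combine b(53), c(67) → 120
combine e(68), 75 → 143
combine 91, 120 → 211
combine 143, 211 → 354
The encoded length is the sum of every internal node's weight: 37 + 75 + 91 + 120 + 143 + 211 + 354 = 1031 bits.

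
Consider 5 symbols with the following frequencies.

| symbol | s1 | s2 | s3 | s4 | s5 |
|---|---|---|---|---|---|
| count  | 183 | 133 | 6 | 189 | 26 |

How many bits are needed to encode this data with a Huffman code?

1082

Greedily combine the two least-frequent nodes:
s3(6) + s5(26) → 32
32 + s2(133) → 165
165 + s1(183) → 348
s4(189) + 348 → 537
Total encoded bits = sum of merged weights = 32 + 165 + 348 + 537 = 1082.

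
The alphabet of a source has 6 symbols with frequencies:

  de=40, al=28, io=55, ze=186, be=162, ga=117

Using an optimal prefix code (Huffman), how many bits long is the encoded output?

Greedily combine the two least-frequent nodes:
merge al(28) and de(40): 68
merge io(55) and 68: 123
merge ga(117) and 123: 240
merge be(162) and ze(186): 348
merge 240 and 348: 588
Total encoded bits = sum of merged weights = 68 + 123 + 240 + 348 + 588 = 1367.

1367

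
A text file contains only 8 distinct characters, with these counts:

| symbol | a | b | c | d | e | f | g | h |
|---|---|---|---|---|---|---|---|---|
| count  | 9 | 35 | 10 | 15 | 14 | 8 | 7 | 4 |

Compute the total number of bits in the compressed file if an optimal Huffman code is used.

Merge the two smallest weights repeatedly:
h(4) + g(7) → 11
f(8) + a(9) → 17
c(10) + 11 → 21
e(14) + d(15) → 29
17 + 21 → 38
29 + b(35) → 64
38 + 64 → 102
The encoded length is the sum of every internal node's weight: 11 + 17 + 21 + 29 + 38 + 64 + 102 = 282 bits.

282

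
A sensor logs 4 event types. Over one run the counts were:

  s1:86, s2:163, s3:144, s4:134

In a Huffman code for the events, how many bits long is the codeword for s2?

Repeatedly merge the two smallest:
s1(86) + s4(134) → 220
s3(144) + s2(163) → 307
220 + 307 → 527
The subtree containing s2 is merged 2 times, so code length = 2.

2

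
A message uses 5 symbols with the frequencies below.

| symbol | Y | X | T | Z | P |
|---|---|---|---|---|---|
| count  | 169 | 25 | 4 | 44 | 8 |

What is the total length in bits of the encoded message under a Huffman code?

Build the Huffman tree bottom-up:
combine T(4), P(8) → 12
combine 12, X(25) → 37
combine 37, Z(44) → 81
combine 81, Y(169) → 250
The encoded length is the sum of every internal node's weight: 12 + 37 + 81 + 250 = 380 bits.

380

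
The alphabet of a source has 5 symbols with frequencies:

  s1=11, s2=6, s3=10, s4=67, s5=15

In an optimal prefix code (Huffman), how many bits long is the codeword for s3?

3

Huffman merges, smallest pair first:
merge s2(6) and s3(10): 16
merge s1(11) and s5(15): 26
merge 16 and 26: 42
merge 42 and s4(67): 109
s3 sits 3 levels below the root, so its codeword is 3 bits.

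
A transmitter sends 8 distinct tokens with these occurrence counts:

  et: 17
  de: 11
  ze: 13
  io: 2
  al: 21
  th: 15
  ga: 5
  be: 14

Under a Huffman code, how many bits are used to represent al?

Repeatedly merge the two smallest:
io(2) + ga(5) → 7
7 + de(11) → 18
ze(13) + be(14) → 27
th(15) + et(17) → 32
18 + al(21) → 39
27 + 32 → 59
39 + 59 → 98
al sits 2 levels below the root, so its codeword is 2 bits.

2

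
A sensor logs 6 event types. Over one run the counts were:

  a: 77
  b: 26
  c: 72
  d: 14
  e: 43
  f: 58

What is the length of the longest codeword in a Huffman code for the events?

Merge the two lowest-weight nodes at each step:
combine d(14), b(26) → 40
combine 40, e(43) → 83
combine f(58), c(72) → 130
combine a(77), 83 → 160
combine 130, 160 → 290
Maximum depth reached is 4.

4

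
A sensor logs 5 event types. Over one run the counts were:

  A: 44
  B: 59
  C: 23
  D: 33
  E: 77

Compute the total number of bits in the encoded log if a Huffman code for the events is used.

528

Build the Huffman tree bottom-up:
combine C(23), D(33) → 56
combine A(44), 56 → 100
combine B(59), E(77) → 136
combine 100, 136 → 236
The encoded length is the sum of every internal node's weight: 56 + 100 + 136 + 236 = 528 bits.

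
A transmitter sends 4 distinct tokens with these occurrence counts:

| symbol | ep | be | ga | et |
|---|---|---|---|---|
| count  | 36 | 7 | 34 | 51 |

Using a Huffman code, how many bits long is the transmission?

246

Merge the two smallest weights repeatedly:
combine be(7), ga(34) → 41
combine ep(36), 41 → 77
combine et(51), 77 → 128
Each symbol's bit-cost is frequency × depth; summing gives 246 bits (equivalently 41 + 77 + 128).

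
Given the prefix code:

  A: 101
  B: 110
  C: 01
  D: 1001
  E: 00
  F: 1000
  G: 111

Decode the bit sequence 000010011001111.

Read left to right; each codeword is recognised as soon as it completes (prefix code):
  00→E | 00→E | 1001→D | 1001→D | 111→G
Decoded message: EEDDG

EEDDG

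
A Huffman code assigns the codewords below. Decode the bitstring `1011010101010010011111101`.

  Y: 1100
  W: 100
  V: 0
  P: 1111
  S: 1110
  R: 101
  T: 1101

Read left to right; each codeword is recognised as soon as it completes (prefix code):
  101→R | 101→R | 0→V | 101→R | 0→V | 100→W | 100→W | 1111→P | 1101→T
Decoded message: RRVRVWWPT

RRVRVWWPT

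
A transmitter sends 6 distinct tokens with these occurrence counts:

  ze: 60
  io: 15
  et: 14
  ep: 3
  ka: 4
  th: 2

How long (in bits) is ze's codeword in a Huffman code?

1

Build the tree from the bottom:
th(2) + ep(3) → 5
ka(4) + 5 → 9
9 + et(14) → 23
io(15) + 23 → 38
38 + ze(60) → 98
ze is a child of the root — depth 1, so its codeword is a single bit.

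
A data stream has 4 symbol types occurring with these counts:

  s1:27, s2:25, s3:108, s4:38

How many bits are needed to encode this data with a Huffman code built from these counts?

340

Merge the two smallest weights repeatedly:
combine s2(25), s1(27) → 52
combine s4(38), 52 → 90
combine 90, s3(108) → 198
The encoded length is the sum of every internal node's weight: 52 + 90 + 198 = 340 bits.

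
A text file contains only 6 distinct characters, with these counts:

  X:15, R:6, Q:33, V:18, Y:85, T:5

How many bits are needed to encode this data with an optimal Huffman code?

320

Build the Huffman tree bottom-up:
combine T(5), R(6) → 11
combine 11, X(15) → 26
combine V(18), 26 → 44
combine Q(33), 44 → 77
combine 77, Y(85) → 162
The encoded length is the sum of every internal node's weight: 11 + 26 + 44 + 77 + 162 = 320 bits.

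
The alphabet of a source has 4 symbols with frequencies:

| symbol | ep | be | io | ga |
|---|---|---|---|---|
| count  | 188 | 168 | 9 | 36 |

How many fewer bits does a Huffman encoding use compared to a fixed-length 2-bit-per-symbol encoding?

Fixed-length: 2 bits × 401 symbols = 802 bits.
Huffman merges:
io(9) + ga(36) → 45
45 + be(168) → 213
ep(188) + 213 → 401
Huffman total = 45 + 213 + 401 = 659 bits.
Saving = 802 − 659 = 143 bits.

143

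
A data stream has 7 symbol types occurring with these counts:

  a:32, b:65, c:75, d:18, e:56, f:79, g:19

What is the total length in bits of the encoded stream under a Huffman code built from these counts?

Greedily combine the two least-frequent nodes:
combine d(18), g(19) → 37
combine a(32), 37 → 69
combine e(56), b(65) → 121
combine 69, c(75) → 144
combine f(79), 121 → 200
combine 144, 200 → 344
The encoded length is the sum of every internal node's weight: 37 + 69 + 121 + 144 + 200 + 344 = 915 bits.

915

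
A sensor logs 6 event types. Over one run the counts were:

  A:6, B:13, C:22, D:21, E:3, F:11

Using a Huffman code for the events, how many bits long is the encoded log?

Greedily combine the two least-frequent nodes:
E(3) + A(6) → 9
9 + F(11) → 20
B(13) + 20 → 33
D(21) + C(22) → 43
33 + 43 → 76
Total encoded bits = sum of merged weights = 9 + 20 + 33 + 43 + 76 = 181.

181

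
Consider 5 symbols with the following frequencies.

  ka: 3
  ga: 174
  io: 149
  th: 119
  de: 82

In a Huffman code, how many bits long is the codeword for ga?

2

Repeatedly merge the two smallest:
merge ka(3) and de(82): 85
merge 85 and th(119): 204
merge io(149) and ga(174): 323
merge 204 and 323: 527
ga's leaf is at depth 2, giving a 2-bit codeword.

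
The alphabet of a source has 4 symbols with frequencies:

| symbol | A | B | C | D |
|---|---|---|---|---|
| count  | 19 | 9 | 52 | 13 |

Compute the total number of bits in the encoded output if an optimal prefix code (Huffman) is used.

156

Build the Huffman tree bottom-up:
combine B(9), D(13) → 22
combine A(19), 22 → 41
combine 41, C(52) → 93
The encoded length is the sum of every internal node's weight: 22 + 41 + 93 = 156 bits.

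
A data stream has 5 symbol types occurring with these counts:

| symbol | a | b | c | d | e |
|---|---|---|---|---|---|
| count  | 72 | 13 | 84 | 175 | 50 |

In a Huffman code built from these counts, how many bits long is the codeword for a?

Huffman merges, smallest pair first:
combine b(13), e(50) → 63
combine 63, a(72) → 135
combine c(84), 135 → 219
combine d(175), 219 → 394
The subtree containing a is merged 3 times, so code length = 3.

3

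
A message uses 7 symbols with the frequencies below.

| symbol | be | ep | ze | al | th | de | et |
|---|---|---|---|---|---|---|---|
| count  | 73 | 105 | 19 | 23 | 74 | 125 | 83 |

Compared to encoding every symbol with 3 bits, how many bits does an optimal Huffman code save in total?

Fixed-length: 3 bits × 502 symbols = 1506 bits.
Huffman merges:
merge ze(19) and al(23): 42
merge 42 and be(73): 115
merge th(74) and et(83): 157
merge ep(105) and 115: 220
merge de(125) and 157: 282
merge 220 and 282: 502
Huffman total = 42 + 115 + 157 + 220 + 282 + 502 = 1318 bits.
Saving = 1506 − 1318 = 188 bits.

188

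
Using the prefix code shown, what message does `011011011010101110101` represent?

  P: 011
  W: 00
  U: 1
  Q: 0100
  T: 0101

PPPTPUT

Read left to right; each codeword is recognised as soon as it completes (prefix code):
  011→P | 011→P | 011→P | 0101→T | 011→P | 1→U | 0101→T
Decoded message: PPPTPUT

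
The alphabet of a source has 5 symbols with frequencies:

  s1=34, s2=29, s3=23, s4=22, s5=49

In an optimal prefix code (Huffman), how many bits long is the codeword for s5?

2

Build the tree from the bottom:
merge s4(22) and s3(23): 45
merge s2(29) and s1(34): 63
merge 45 and s5(49): 94
merge 63 and 94: 157
s5 sits 2 levels below the root, so its codeword is 2 bits.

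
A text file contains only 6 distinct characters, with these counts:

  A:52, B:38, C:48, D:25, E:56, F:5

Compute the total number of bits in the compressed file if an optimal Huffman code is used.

Merge the two smallest weights repeatedly:
F(5) + D(25) → 30
30 + B(38) → 68
C(48) + A(52) → 100
E(56) + 68 → 124
100 + 124 → 224
Total encoded bits = sum of merged weights = 30 + 68 + 100 + 124 + 224 = 546.

546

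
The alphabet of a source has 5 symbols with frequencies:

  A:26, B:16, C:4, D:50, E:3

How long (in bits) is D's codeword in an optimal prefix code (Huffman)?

1

Repeatedly merge the two smallest:
E(3) + C(4) → 7
7 + B(16) → 23
23 + A(26) → 49
49 + D(50) → 99
D is merged only at the final step, so code length = 1.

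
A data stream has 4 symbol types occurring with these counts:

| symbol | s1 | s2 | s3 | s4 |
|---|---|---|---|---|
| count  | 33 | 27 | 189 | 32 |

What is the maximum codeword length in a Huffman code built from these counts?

Merge the two lowest-weight nodes at each step:
combine s2(27), s4(32) → 59
combine s1(33), 59 → 92
combine 92, s3(189) → 281
The first pair merged (s2, s4) ends up deepest, at depth 3.

3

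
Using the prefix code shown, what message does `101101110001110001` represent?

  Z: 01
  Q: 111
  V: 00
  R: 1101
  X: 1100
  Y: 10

Read left to right; each codeword is recognised as soon as it completes (prefix code):
  10→Y | 1101→R | 1100→X | 01→Z | 1100→X | 01→Z
Decoded message: YRXZXZ

YRXZXZ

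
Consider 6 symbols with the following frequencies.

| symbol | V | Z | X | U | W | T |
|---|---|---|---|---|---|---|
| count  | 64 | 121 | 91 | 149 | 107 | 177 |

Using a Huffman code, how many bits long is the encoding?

1801

Greedily combine the two least-frequent nodes:
V(64) + X(91) → 155
W(107) + Z(121) → 228
U(149) + 155 → 304
T(177) + 228 → 405
304 + 405 → 709
Each symbol's bit-cost is frequency × depth; summing gives 1801 bits (equivalently 155 + 228 + 304 + 405 + 709).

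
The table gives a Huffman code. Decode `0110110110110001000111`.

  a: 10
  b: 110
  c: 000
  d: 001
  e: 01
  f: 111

eabbbdcf

Read left to right; each codeword is recognised as soon as it completes (prefix code):
  01→e | 10→a | 110→b | 110→b | 110→b | 001→d | 000→c | 111→f
Decoded message: eabbbdcf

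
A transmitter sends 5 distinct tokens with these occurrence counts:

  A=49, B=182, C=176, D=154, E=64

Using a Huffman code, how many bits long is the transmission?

Greedily combine the two least-frequent nodes:
combine A(49), E(64) → 113
combine 113, D(154) → 267
combine C(176), B(182) → 358
combine 267, 358 → 625
The encoded length is the sum of every internal node's weight: 113 + 267 + 358 + 625 = 1363 bits.

1363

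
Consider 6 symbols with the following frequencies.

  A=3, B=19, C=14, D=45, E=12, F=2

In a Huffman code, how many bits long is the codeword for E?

Repeatedly merge the two smallest:
merge F(2) and A(3): 5
merge 5 and E(12): 17
merge C(14) and 17: 31
merge B(19) and 31: 50
merge D(45) and 50: 95
E's leaf is at depth 4, giving a 4-bit codeword.

4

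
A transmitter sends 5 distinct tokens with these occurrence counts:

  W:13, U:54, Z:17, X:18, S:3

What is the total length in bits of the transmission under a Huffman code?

205

Build the Huffman tree bottom-up:
S(3) + W(13) → 16
16 + Z(17) → 33
X(18) + 33 → 51
51 + U(54) → 105
Total encoded bits = sum of merged weights = 16 + 33 + 51 + 105 = 205.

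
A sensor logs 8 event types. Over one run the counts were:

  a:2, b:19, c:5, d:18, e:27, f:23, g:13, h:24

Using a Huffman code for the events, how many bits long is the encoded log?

369

Merge the two smallest weights repeatedly:
merge a(2) and c(5): 7
merge 7 and g(13): 20
merge d(18) and b(19): 37
merge 20 and f(23): 43
merge h(24) and e(27): 51
merge 37 and 43: 80
merge 51 and 80: 131
Total encoded bits = sum of merged weights = 7 + 20 + 37 + 43 + 51 + 80 + 131 = 369.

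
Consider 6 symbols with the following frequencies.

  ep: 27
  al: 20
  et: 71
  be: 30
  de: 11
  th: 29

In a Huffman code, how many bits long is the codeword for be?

3

Huffman merges, smallest pair first:
combine de(11), al(20) → 31
combine ep(27), th(29) → 56
combine be(30), 31 → 61
combine 56, 61 → 117
combine et(71), 117 → 188
be sits 3 levels below the root, so its codeword is 3 bits.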